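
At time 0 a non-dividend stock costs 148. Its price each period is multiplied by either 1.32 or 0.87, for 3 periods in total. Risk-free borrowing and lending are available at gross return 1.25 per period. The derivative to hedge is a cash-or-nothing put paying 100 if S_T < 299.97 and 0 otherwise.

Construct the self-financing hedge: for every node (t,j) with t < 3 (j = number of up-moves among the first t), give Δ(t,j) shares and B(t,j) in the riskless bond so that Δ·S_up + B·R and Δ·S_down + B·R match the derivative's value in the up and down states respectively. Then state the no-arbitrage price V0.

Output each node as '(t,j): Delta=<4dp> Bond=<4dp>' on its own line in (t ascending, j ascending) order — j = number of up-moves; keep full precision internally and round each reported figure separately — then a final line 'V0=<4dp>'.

Since d<R<u, set p* = (R−d)/(u−d) = 0.8444; price each node as the discounted p*-expectation of its children.
At expiry t=3: V(3,0)=100.0000, V(3,1)=100.0000, V(3,2)=100.0000, V(3,3)=0.0000
(2,0): S=112.0212. Δ = (V_up−V_dn)/(S_up−S_dn) = (100.0000−100.0000)/(147.8680−97.4584) = 0.0000. V = [p*·100.0000 + (1−p*)·100.0000]/1.25 = 80.0000. B = V − Δ·S = 80.0000.
(2,1): S=169.9632. Δ = (V_up−V_dn)/(S_up−S_dn) = (100.0000−100.0000)/(224.3514−147.8680) = 0.0000. V = [p*·100.0000 + (1−p*)·100.0000]/1.25 = 80.0000. B = V − Δ·S = 80.0000.
(2,2): S=257.8752. Δ = (V_up−V_dn)/(S_up−S_dn) = (0.0000−100.0000)/(340.3953−224.3514) = -0.8617. V = [p*·0.0000 + (1−p*)·100.0000]/1.25 = 12.4444. B = V − Δ·S = 234.6667.
(1,0): S=128.7600. Δ = (V_up−V_dn)/(S_up−S_dn) = (80.0000−80.0000)/(169.9632−112.0212) = 0.0000. V = [p*·80.0000 + (1−p*)·80.0000]/1.25 = 64.0000. B = V − Δ·S = 64.0000.
(1,1): S=195.3600. Δ = (V_up−V_dn)/(S_up−S_dn) = (12.4444−80.0000)/(257.8752−169.9632) = -0.7684. V = [p*·12.4444 + (1−p*)·80.0000]/1.25 = 18.3625. B = V − Δ·S = 168.4859.
(0,0): S=148.0000. Δ = (V_up−V_dn)/(S_up−S_dn) = (18.3625−64.0000)/(195.3600−128.7600) = -0.6852. V = [p*·18.3625 + (1−p*)·64.0000]/1.25 = 20.3693. B = V − Δ·S = 121.7860.
Check: Δ(0,0)·S0 + B(0,0) = 20.3693 = V0.

(0,0): Delta=-0.6852 Bond=121.7860
(1,0): Delta=0.0000 Bond=64.0000
(1,1): Delta=-0.7684 Bond=168.4859
(2,0): Delta=0.0000 Bond=80.0000
(2,1): Delta=0.0000 Bond=80.0000
(2,2): Delta=-0.8617 Bond=234.6667
V0=20.3693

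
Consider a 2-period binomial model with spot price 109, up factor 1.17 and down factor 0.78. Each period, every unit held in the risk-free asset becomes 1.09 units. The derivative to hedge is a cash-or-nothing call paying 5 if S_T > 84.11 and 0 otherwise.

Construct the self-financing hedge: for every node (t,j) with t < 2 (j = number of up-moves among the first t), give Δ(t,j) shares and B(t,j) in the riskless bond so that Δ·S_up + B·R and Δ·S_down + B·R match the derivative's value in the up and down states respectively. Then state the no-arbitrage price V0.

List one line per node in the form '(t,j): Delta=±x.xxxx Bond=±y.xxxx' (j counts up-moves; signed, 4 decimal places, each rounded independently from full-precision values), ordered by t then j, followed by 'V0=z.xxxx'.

Since d<R<u, set p* = (R−d)/(u−d) = 0.7949; price each node as the discounted p*-expectation of its children.
At expiry t=2: V(2,0)=0.0000, V(2,1)=5.0000, V(2,2)=5.0000
(1,0): S=85.0200. Δ = (V_up−V_dn)/(S_up−S_dn) = (5.0000−0.0000)/(99.4734−66.3156) = 0.1508. V = [p*·5.0000 + (1−p*)·0.0000]/1.09 = 3.6462. B = V − Δ·S = -9.1743.
(1,1): S=127.5300. Δ = (V_up−V_dn)/(S_up−S_dn) = (5.0000−5.0000)/(149.2101−99.4734) = 0.0000. V = [p*·5.0000 + (1−p*)·5.0000]/1.09 = 4.5872. B = V − Δ·S = 4.5872.
(0,0): S=109.0000. Δ = (V_up−V_dn)/(S_up−S_dn) = (4.5872−3.6462)/(127.5300−85.0200) = 0.0221. V = [p*·4.5872 + (1−p*)·3.6462]/1.09 = 4.0313. B = V − Δ·S = 1.6186.
Self-financing check: at every node Δ·S+B equals the discounted successor values.

(0,0): Delta=0.0221 Bond=1.6186
(1,0): Delta=0.1508 Bond=-9.1743
(1,1): Delta=0.0000 Bond=4.5872
V0=4.0313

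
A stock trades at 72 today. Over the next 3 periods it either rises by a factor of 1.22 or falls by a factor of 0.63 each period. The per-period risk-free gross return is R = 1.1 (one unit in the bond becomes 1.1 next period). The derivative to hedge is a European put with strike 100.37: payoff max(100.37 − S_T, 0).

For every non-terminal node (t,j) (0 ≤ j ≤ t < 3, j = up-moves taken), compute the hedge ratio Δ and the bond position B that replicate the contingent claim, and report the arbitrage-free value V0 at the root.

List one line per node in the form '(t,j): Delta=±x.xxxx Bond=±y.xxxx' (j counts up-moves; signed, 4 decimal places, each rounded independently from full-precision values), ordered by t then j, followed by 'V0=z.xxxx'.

The replicating-portfolio and risk-neutral prices coincide; use p* = (1.1−0.63)/(1.22−0.63) = 0.7966 for the latter.
At expiry t=3: V(3,0)=82.3666, V(3,1)=65.5063, V(3,2)=32.8562, V(3,3)=0.0000
Node (2,0) S=28.5768: V=(p*·65.5063+(1−p*)·82.3666)/1.1=62.6687; Δ=(65.5063−82.3666)/(34.8637−18.0034)=-1.0000; B=V−Δ·S=91.2455
Node (2,1) S=55.3392: V=(p*·32.8562+(1−p*)·65.5063)/1.1=35.9063; Δ=(32.8562−65.5063)/(67.5138−34.8637)=-1.0000; B=V−Δ·S=91.2455
Node (2,2) S=107.1648: V=(p*·0.0000+(1−p*)·32.8562)/1.1=6.0751; Δ=(0.0000−32.8562)/(130.7411−67.5138)=-0.5197; B=V−Δ·S=61.7635
Node (1,0) S=45.3600: V=(p*·35.9063+(1−p*)·62.6687)/1.1=37.5904; Δ=(35.9063−62.6687)/(55.3392−28.5768)=-1.0000; B=V−Δ·S=82.9504
Node (1,1) S=87.8400: V=(p*·6.0751+(1−p*)·35.9063)/1.1=11.0386; Δ=(6.0751−35.9063)/(107.1648−55.3392)=-0.5756; B=V−Δ·S=61.5999
Node (0,0) S=72.0000: V=(p*·11.0386+(1−p*)·37.5904)/1.1=14.9445; Δ=(11.0386−37.5904)/(87.8400−45.3600)=-0.6250; B=V−Δ·S=59.9476
Each (Δ,B) replicates both successor values, so the strategy is self-financing and V0 is arbitrage-free.

(0,0): Delta=-0.6250 Bond=59.9476
(1,0): Delta=-1.0000 Bond=82.9504
(1,1): Delta=-0.5756 Bond=61.5999
(2,0): Delta=-1.0000 Bond=91.2455
(2,1): Delta=-1.0000 Bond=91.2455
(2,2): Delta=-0.5197 Bond=61.7635
V0=14.9445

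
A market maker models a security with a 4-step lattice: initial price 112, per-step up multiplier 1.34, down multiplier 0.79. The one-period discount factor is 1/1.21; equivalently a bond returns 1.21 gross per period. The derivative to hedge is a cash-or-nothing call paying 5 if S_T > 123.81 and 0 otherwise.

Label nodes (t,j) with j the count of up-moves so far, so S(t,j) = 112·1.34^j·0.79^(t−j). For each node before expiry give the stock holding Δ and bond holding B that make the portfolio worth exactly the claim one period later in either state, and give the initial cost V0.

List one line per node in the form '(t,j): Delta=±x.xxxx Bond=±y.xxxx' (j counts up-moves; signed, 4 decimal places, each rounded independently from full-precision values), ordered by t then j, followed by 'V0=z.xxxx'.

Risk-neutral probability p* = (R−d)/(u−d) = (1.21−0.79)/(1.34−0.79) = 0.7636.
Payoff layer (t=4): V(4,0)=0.0000, V(4,1)=0.0000, V(4,2)=5.0000, V(4,3)=5.0000, V(4,4)=5.0000
Node (3,0) S=55.2204: V=(p*·0.0000+(1−p*)·0.0000)/1.21=0.0000; Δ=(0.0000−0.0000)/(73.9953−43.6241)=0.0000; B=V−Δ·S=0.0000
Node (3,1) S=93.6649: V=(p*·5.0000+(1−p*)·0.0000)/1.21=3.1555; Δ=(5.0000−0.0000)/(125.5110−73.9953)=0.0971; B=V−Δ·S=-5.9354
Node (3,2) S=158.8747: V=(p*·5.0000+(1−p*)·5.0000)/1.21=4.1322; Δ=(5.0000−5.0000)/(212.8921−125.5110)=0.0000; B=V−Δ·S=4.1322
Node (3,3) S=269.4836: V=(p*·5.0000+(1−p*)·5.0000)/1.21=4.1322; Δ=(5.0000−5.0000)/(361.1081−212.8921)=0.0000; B=V−Δ·S=4.1322
Node (2,0) S=69.8992: V=(p*·3.1555+(1−p*)·0.0000)/1.21=1.9915; Δ=(3.1555−0.0000)/(93.6649−55.2204)=0.0821; B=V−Δ·S=-3.7458
Node (2,1) S=118.5632: V=(p*·4.1322+(1−p*)·3.1555)/1.21=3.2243; Δ=(4.1322−3.1555)/(158.8747−93.6649)=0.0150; B=V−Δ·S=1.4484
Node (2,2) S=201.1072: V=(p*·4.1322+(1−p*)·4.1322)/1.21=3.4151; Δ=(4.1322−4.1322)/(269.4836−158.8747)=0.0000; B=V−Δ·S=3.4151
Node (1,0) S=88.4800: V=(p*·3.2243+(1−p*)·1.9915)/1.21=2.4239; Δ=(3.2243−1.9915)/(118.5632−69.8992)=0.0253; B=V−Δ·S=0.1824
Node (1,1) S=150.0800: V=(p*·3.4151+(1−p*)·3.2243)/1.21=2.7851; Δ=(3.4151−3.2243)/(201.1072−118.5632)=0.0023; B=V−Δ·S=2.4382
Node (0,0) S=112.0000: V=(p*·2.7851+(1−p*)·2.4239)/1.21=2.2312; Δ=(2.7851−2.4239)/(150.0800−88.4800)=0.0059; B=V−Δ·S=1.5744
Each (Δ,B) replicates both successor values, so the strategy is self-financing and V0 is arbitrage-free.

(0,0): Delta=0.0059 Bond=1.5744
(1,0): Delta=0.0253 Bond=0.1824
(1,1): Delta=0.0023 Bond=2.4382
(2,0): Delta=0.0821 Bond=-3.7458
(2,1): Delta=0.0150 Bond=1.4484
(2,2): Delta=0.0000 Bond=3.4151
(3,0): Delta=0.0000 Bond=0.0000
(3,1): Delta=0.0971 Bond=-5.9354
(3,2): Delta=0.0000 Bond=4.1322
(3,3): Delta=0.0000 Bond=4.1322
V0=2.2312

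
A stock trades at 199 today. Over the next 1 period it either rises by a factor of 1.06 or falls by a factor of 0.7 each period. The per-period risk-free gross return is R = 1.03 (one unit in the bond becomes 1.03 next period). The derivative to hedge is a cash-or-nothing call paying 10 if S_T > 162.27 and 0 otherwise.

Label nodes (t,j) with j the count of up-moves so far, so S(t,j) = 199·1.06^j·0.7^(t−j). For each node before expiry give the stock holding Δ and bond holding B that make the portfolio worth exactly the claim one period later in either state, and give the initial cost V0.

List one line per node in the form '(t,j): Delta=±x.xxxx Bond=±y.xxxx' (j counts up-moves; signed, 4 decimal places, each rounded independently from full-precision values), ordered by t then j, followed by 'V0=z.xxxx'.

Under the risk-neutral measure, an up-move has probability p* = (R−d)/(u−d) = 0.9167 and values discount at R = 1.03.
Payoff layer (t=1): V(1,0)=0.0000, V(1,1)=10.0000
  t=0,j=0: stock 199.0000 → up 210.9400 (V=10.0000), down 139.3000 (V=0.0000). Price 8.8997; hedge Δ=0.1396, bond B=-18.8781.
Root portfolio cost Δ·199+B reproduces V0=8.8997.

(0,0): Delta=0.1396 Bond=-18.8781
V0=8.8997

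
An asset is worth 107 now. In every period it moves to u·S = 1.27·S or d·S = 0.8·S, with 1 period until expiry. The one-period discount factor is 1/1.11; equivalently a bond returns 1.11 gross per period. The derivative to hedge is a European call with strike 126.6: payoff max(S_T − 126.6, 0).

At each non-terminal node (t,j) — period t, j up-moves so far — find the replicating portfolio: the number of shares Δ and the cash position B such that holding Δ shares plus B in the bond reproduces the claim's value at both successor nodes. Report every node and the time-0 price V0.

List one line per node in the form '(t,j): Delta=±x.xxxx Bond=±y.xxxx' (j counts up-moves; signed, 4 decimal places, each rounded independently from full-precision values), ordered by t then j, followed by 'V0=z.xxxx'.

(0,0): Delta=0.1847 Bond=-14.2457
V0=5.5202

No-arbitrage ⇒ martingale measure with p* = (R−d)/(u−d) = 0.6596.
At expiry t=1: V(1,0)=0.0000, V(1,1)=9.2900
  t=0,j=0: stock 107.0000 → up 135.8900 (V=9.2900), down 85.6000 (V=0.0000). Price 5.5202; hedge Δ=0.1847, bond B=-14.2457.
Self-financing check: at every node Δ·S+B equals the discounted successor values.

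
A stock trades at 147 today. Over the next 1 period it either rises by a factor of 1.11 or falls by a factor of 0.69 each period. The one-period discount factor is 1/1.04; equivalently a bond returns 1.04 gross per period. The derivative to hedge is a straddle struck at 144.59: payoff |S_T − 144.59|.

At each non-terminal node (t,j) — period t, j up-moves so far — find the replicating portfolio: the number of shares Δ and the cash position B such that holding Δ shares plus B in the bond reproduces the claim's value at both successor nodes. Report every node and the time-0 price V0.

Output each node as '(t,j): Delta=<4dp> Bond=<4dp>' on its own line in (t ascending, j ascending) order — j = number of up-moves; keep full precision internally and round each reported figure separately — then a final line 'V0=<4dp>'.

Risk-neutral probability p* = (R−d)/(u−d) = (1.04−0.69)/(1.11−0.69) = 0.8333.
Payoff layer (t=1): V(1,0)=43.1600, V(1,1)=18.5800
  t=0,j=0: stock 147.0000 → up 163.1700 (V=18.5800), down 101.4300 (V=43.1600). Price 21.8045; hedge Δ=-0.3981, bond B=80.3283.
Root portfolio cost Δ·147+B reproduces V0=21.8045.

(0,0): Delta=-0.3981 Bond=80.3283
V0=21.8045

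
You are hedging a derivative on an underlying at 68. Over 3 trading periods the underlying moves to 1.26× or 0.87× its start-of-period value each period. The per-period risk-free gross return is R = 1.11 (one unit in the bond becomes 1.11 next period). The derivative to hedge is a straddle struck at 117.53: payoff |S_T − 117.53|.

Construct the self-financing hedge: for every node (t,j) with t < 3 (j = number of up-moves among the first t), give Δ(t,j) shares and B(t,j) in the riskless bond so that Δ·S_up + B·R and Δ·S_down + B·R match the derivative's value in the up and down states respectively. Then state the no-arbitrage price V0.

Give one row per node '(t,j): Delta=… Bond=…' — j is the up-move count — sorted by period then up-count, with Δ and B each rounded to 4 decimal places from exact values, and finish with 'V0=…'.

Risk-neutral probability p* = (R−d)/(u−d) = (1.11−0.87)/(1.26−0.87) = 0.6154.
Terminal payoffs: V(3,0)=72.7518, V(3,1)=52.6788, V(3,2)=23.6076, V(3,3)=18.4956
Node (2,0) S=51.4692: V=(p*·52.6788+(1−p*)·72.7518)/1.11=54.4137; Δ=(52.6788−72.7518)/(64.8512−44.7782)=-1.0000; B=V−Δ·S=105.8829
Node (2,1) S=74.5416: V=(p*·23.6076+(1−p*)·52.6788)/1.11=31.3413; Δ=(23.6076−52.6788)/(93.9224−64.8512)=-1.0000; B=V−Δ·S=105.8829
Node (2,2) S=107.9568: V=(p*·18.4956+(1−p*)·23.6076)/1.11=18.4340; Δ=(18.4956−23.6076)/(136.0256−93.9224)=-0.1214; B=V−Δ·S=31.5417
Node (1,0) S=59.1600: V=(p*·31.3413+(1−p*)·54.4137)/1.11=36.2300; Δ=(31.3413−54.4137)/(74.5416−51.4692)=-1.0000; B=V−Δ·S=95.3900
Node (1,1) S=85.6800: V=(p*·18.4340+(1−p*)·31.3413)/1.11=21.0796; Δ=(18.4340−31.3413)/(107.9568−74.5416)=-0.3863; B=V−Δ·S=54.1752
Node (0,0) S=68.0000: V=(p*·21.0796+(1−p*)·36.2300)/1.11=24.2402; Δ=(21.0796−36.2300)/(85.6800−59.1600)=-0.5713; B=V−Δ·S=63.0874
The time-0 hedge costs 24.2402, which is the no-arbitrage price.

(0,0): Delta=-0.5713 Bond=63.0874
(1,0): Delta=-1.0000 Bond=95.3900
(1,1): Delta=-0.3863 Bond=54.1752
(2,0): Delta=-1.0000 Bond=105.8829
(2,1): Delta=-1.0000 Bond=105.8829
(2,2): Delta=-0.1214 Bond=31.5417
V0=24.2402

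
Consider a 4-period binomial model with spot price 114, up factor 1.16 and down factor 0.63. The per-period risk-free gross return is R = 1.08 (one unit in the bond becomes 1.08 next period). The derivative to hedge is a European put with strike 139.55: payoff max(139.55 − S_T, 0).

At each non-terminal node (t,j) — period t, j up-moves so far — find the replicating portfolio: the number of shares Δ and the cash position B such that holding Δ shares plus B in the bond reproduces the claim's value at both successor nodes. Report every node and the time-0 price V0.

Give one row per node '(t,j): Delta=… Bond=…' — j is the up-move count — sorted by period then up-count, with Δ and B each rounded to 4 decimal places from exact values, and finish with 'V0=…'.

Under the risk-neutral measure, an up-move has probability p* = (R−d)/(u−d) = 0.8491 and values discount at R = 1.08.
Terminal values V(4,·): V(4,0)=121.5916, V(4,1)=106.4838, V(4,2)=78.6662, V(4,3)=27.4464, V(4,4)=0.0000
Node (3,0) S=28.5054: V=(p*·106.4838+(1−p*)·121.5916)/1.08=100.7076; Δ=(106.4838−121.5916)/(33.0662−17.9584)=-1.0000; B=V−Δ·S=129.2130
Node (3,1) S=52.4861: V=(p*·78.6662+(1−p*)·106.4838)/1.08=76.7269; Δ=(78.6662−106.4838)/(60.8838−33.0662)=-1.0000; B=V−Δ·S=129.2130
Node (3,2) S=96.6410: V=(p*·27.4464+(1−p*)·78.6662)/1.08=32.5720; Δ=(27.4464−78.6662)/(112.1036−60.8838)=-1.0000; B=V−Δ·S=129.2130
Node (3,3) S=177.9421: V=(p*·0.0000+(1−p*)·27.4464)/1.08=3.8360; Δ=(0.0000−27.4464)/(206.4129−112.1036)=-0.2910; B=V−Δ·S=55.6217
Node (2,0) S=45.2466: V=(p*·76.7269+(1−p*)·100.7076)/1.08=74.3950; Δ=(76.7269−100.7076)/(52.4861−28.5054)=-1.0000; B=V−Δ·S=119.6416
Node (2,1) S=83.3112: V=(p*·32.5720+(1−p*)·76.7269)/1.08=36.3304; Δ=(32.5720−76.7269)/(96.6410−52.4861)=-1.0000; B=V−Δ·S=119.6416
Node (2,2) S=153.3984: V=(p*·3.8360+(1−p*)·32.5720)/1.08=7.5680; Δ=(3.8360−32.5720)/(177.9421−96.6410)=-0.3535; B=V−Δ·S=61.7869
Node (1,0) S=71.8200: V=(p*·36.3304+(1−p*)·74.3950)/1.08=38.9593; Δ=(36.3304−74.3950)/(83.3112−45.2466)=-1.0000; B=V−Δ·S=110.7793
Node (1,1) S=132.2400: V=(p*·7.5680+(1−p*)·36.3304)/1.08=11.0274; Δ=(7.5680−36.3304)/(153.3984−83.3112)=-0.4104; B=V−Δ·S=65.2960
Node (0,0) S=114.0000: V=(p*·11.0274+(1−p*)·38.9593)/1.08=14.1143; Δ=(11.0274−38.9593)/(132.2400−71.8200)=-0.4623; B=V−Δ·S=66.8161
Each (Δ,B) replicates both successor values, so the strategy is self-financing and V0 is arbitrage-free.

(0,0): Delta=-0.4623 Bond=66.8161
(1,0): Delta=-1.0000 Bond=110.7793
(1,1): Delta=-0.4104 Bond=65.2960
(2,0): Delta=-1.0000 Bond=119.6416
(2,1): Delta=-1.0000 Bond=119.6416
(2,2): Delta=-0.3535 Bond=61.7869
(3,0): Delta=-1.0000 Bond=129.2130
(3,1): Delta=-1.0000 Bond=129.2130
(3,2): Delta=-1.0000 Bond=129.2130
(3,3): Delta=-0.2910 Bond=55.6217
V0=14.1143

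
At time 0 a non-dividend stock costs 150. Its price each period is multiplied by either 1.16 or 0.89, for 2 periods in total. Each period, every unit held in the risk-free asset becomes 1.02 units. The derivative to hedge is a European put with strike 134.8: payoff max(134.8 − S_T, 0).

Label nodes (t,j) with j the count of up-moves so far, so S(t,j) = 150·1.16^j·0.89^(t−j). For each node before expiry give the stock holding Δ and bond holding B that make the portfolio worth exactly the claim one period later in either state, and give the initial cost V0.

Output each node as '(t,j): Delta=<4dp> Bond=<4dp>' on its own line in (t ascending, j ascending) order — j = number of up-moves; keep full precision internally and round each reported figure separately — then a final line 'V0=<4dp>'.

(0,0): Delta=-0.2006 Bond=34.2272
(1,0): Delta=-0.4435 Bond=67.3297
(1,1): Delta=0.0000 Bond=0.0000
V0=4.1309

Under the risk-neutral measure, an up-move has probability p* = (R−d)/(u−d) = 0.4815 and values discount at R = 1.02.
Payoff layer (t=2): V(2,0)=15.9850, V(2,1)=0.0000, V(2,2)=0.0000
(1,0): S=133.5000. Δ = (V_up−V_dn)/(S_up−S_dn) = (0.0000−15.9850)/(154.8600−118.8150) = -0.4435. V = [p*·0.0000 + (1−p*)·15.9850]/1.02 = 8.1260. B = V − Δ·S = 67.3297.
(1,1): S=174.0000. Δ = (V_up−V_dn)/(S_up−S_dn) = (0.0000−0.0000)/(201.8400−154.8600) = 0.0000. V = [p*·0.0000 + (1−p*)·0.0000]/1.02 = 0.0000. B = V − Δ·S = 0.0000.
(0,0): S=150.0000. Δ = (V_up−V_dn)/(S_up−S_dn) = (0.0000−8.1260)/(174.0000−133.5000) = -0.2006. V = [p*·0.0000 + (1−p*)·8.1260]/1.02 = 4.1309. B = V − Δ·S = 34.2272.
Root portfolio cost Δ·150+B reproduces V0=4.1309.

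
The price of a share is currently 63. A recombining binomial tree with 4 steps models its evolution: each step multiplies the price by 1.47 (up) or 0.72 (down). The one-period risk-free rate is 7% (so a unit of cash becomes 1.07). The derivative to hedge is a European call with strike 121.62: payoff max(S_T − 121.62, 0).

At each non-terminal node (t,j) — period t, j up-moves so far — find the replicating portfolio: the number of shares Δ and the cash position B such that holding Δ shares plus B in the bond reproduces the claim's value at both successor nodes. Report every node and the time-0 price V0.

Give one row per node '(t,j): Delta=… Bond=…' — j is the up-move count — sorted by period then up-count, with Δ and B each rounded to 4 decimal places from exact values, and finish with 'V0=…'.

No-arbitrage ⇒ martingale measure with p* = (R−d)/(u−d) = 0.4667.
Payoff layer (t=4): V(4,0)=0.0000, V(4,1)=0.0000, V(4,2)=0.0000, V(4,3)=22.4671, V(4,4)=172.5578
(3,0): S=23.5146. Δ = (V_up−V_dn)/(S_up−S_dn) = (0.0000−0.0000)/(34.5665−16.9305) = 0.0000. V = [p*·0.0000 + (1−p*)·0.0000]/1.07 = 0.0000. B = V − Δ·S = 0.0000.
(3,1): S=48.0090. Δ = (V_up−V_dn)/(S_up−S_dn) = (0.0000−0.0000)/(70.5733−34.5665) = 0.0000. V = [p*·0.0000 + (1−p*)·0.0000]/1.07 = 0.0000. B = V − Δ·S = 0.0000.
(3,2): S=98.0184. Δ = (V_up−V_dn)/(S_up−S_dn) = (22.4671−0.0000)/(144.0871−70.5733) = 0.3056. V = [p*·22.4671 + (1−p*)·0.0000]/1.07 = 9.7987. B = V − Δ·S = -20.1574.
(3,3): S=200.1209. Δ = (V_up−V_dn)/(S_up−S_dn) = (172.5578−22.4671)/(294.1778−144.0871) = 1.0000. V = [p*·172.5578 + (1−p*)·22.4671]/1.07 = 86.4574. B = V − Δ·S = -113.6636.
(2,0): S=32.6592. Δ = (V_up−V_dn)/(S_up−S_dn) = (0.0000−0.0000)/(48.0090−23.5146) = 0.0000. V = [p*·0.0000 + (1−p*)·0.0000]/1.07 = 0.0000. B = V − Δ·S = 0.0000.
(2,1): S=66.6792. Δ = (V_up−V_dn)/(S_up−S_dn) = (9.7987−0.0000)/(98.0184−48.0090) = 0.1959. V = [p*·9.7987 + (1−p*)·0.0000]/1.07 = 4.2736. B = V − Δ·S = -8.7914.
(2,2): S=136.1367. Δ = (V_up−V_dn)/(S_up−S_dn) = (86.4574−9.7987)/(200.1209−98.0184) = 0.7508. V = [p*·86.4574 + (1−p*)·9.7987]/1.07 = 42.5914. B = V − Δ·S = -59.6202.
(1,0): S=45.3600. Δ = (V_up−V_dn)/(S_up−S_dn) = (4.2736−0.0000)/(66.6792−32.6592) = 0.1256. V = [p*·4.2736 + (1−p*)·0.0000]/1.07 = 1.8639. B = V − Δ·S = -3.8342.
(1,1): S=92.6100. Δ = (V_up−V_dn)/(S_up−S_dn) = (42.5914−4.2736)/(136.1367−66.6792) = 0.5517. V = [p*·42.5914 + (1−p*)·4.2736]/1.07 = 20.7058. B = V − Δ·S = -30.3846.
(0,0): S=63.0000. Δ = (V_up−V_dn)/(S_up−S_dn) = (20.7058−1.8639)/(92.6100−45.3600) = 0.3988. V = [p*·20.7058 + (1−p*)·1.8639]/1.07 = 9.9596. B = V − Δ·S = -15.1630.
The time-0 hedge costs 9.9596, which is the no-arbitrage price.

(0,0): Delta=0.3988 Bond=-15.1630
(1,0): Delta=0.1256 Bond=-3.8342
(1,1): Delta=0.5517 Bond=-30.3846
(2,0): Delta=0.0000 Bond=0.0000
(2,1): Delta=0.1959 Bond=-8.7914
(2,2): Delta=0.7508 Bond=-59.6202
(3,0): Delta=0.0000 Bond=0.0000
(3,1): Delta=0.0000 Bond=0.0000
(3,2): Delta=0.3056 Bond=-20.1574
(3,3): Delta=1.0000 Bond=-113.6636
V0=9.9596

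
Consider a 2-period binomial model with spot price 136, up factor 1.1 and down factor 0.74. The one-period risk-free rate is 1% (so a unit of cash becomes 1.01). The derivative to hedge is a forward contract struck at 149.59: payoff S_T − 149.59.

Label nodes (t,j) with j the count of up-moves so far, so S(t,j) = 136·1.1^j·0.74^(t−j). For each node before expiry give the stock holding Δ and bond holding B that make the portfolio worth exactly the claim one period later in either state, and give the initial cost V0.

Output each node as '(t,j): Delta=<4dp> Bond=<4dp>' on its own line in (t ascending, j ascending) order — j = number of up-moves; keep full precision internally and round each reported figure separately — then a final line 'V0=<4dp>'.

(0,0): Delta=1.0000 Bond=-146.6425
(1,0): Delta=1.0000 Bond=-148.1089
(1,1): Delta=1.0000 Bond=-148.1089
V0=-10.6425

Since d<R<u, set p* = (R−d)/(u−d) = 0.7500; price each node as the discounted p*-expectation of its children.
Terminal values V(2,·): V(2,0)=-75.1164, V(2,1)=-38.8860, V(2,2)=14.9700
(1,0): S=100.6400. Δ = (V_up−V_dn)/(S_up−S_dn) = (-38.8860−-75.1164)/(110.7040−74.4736) = 1.0000. V = [p*·-38.8860 + (1−p*)·-75.1164]/1.01 = -47.4689. B = V − Δ·S = -148.1089.
(1,1): S=149.6000. Δ = (V_up−V_dn)/(S_up−S_dn) = (14.9700−-38.8860)/(164.5600−110.7040) = 1.0000. V = [p*·14.9700 + (1−p*)·-38.8860]/1.01 = 1.4911. B = V − Δ·S = -148.1089.
(0,0): S=136.0000. Δ = (V_up−V_dn)/(S_up−S_dn) = (1.4911−-47.4689)/(149.6000−100.6400) = 1.0000. V = [p*·1.4911 + (1−p*)·-47.4689]/1.01 = -10.6425. B = V − Δ·S = -146.6425.
Root portfolio cost Δ·136+B reproduces V0=-10.6425.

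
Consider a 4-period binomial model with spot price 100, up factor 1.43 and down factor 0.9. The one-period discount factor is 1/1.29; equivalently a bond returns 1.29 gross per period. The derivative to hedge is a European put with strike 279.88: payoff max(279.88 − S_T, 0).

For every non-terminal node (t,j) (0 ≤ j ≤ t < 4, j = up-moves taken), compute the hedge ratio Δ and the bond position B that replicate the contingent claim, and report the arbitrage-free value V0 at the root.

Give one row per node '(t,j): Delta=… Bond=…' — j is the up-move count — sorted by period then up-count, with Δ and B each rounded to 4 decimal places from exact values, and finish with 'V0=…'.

The replicating-portfolio and risk-neutral prices coincide; use p* = (1.29−0.9)/(1.43−0.9) = 0.7358 for the latter.
Terminal payoffs: V(4,0)=214.2700, V(4,1)=175.6330, V(4,2)=114.2431, V(4,3)=16.7014, V(4,4)=0.0000
  t=3,j=0: stock 72.9000 → up 104.2470 (V=175.6330), down 65.6100 (V=214.2700). Price 144.0612; hedge Δ=-1.0000, bond B=216.9612.
  t=3,j=1: stock 115.8300 → up 165.6369 (V=114.2431), down 104.2470 (V=175.6330). Price 101.1312; hedge Δ=-1.0000, bond B=216.9612.
  t=3,j=2: stock 184.0410 → up 263.1786 (V=16.7014), down 165.6369 (V=114.2431). Price 32.9202; hedge Δ=-1.0000, bond B=216.9612.
  t=3,j=3: stock 292.4207 → up 418.1616 (V=0.0000), down 263.1786 (V=16.7014). Price 3.4199; hedge Δ=-0.1078, bond B=34.9319.
  t=2,j=0: stock 81.0000 → up 115.8300 (V=101.1312), down 72.9000 (V=144.0612). Price 87.1870; hedge Δ=-1.0000, bond B=168.1870.
  t=2,j=1: stock 128.7000 → up 184.0410 (V=32.9202), down 115.8300 (V=101.1312). Price 39.4870; hedge Δ=-1.0000, bond B=168.1870.
  t=2,j=2: stock 204.4900 → up 292.4207 (V=3.4199), down 184.0410 (V=32.9202). Price 8.6918; hedge Δ=-0.2722, bond B=64.3528.
  t=1,j=0: stock 90.0000 → up 128.7000 (V=39.4870), down 81.0000 (V=87.1870). Price 40.3775; hedge Δ=-1.0000, bond B=130.3775.
  t=1,j=1: stock 143.0000 → up 204.4900 (V=8.6918), down 128.7000 (V=39.4870). Price 13.0437; hedge Δ=-0.4063, bond B=71.1478.
  t=0,j=0: stock 100.0000 → up 143.0000 (V=13.0437), down 90.0000 (V=40.3775). Price 15.7085; hedge Δ=-0.5157, bond B=67.2817.
The time-0 hedge costs 15.7085, which is the no-arbitrage price.

(0,0): Delta=-0.5157 Bond=67.2817
(1,0): Delta=-1.0000 Bond=130.3775
(1,1): Delta=-0.4063 Bond=71.1478
(2,0): Delta=-1.0000 Bond=168.1870
(2,1): Delta=-1.0000 Bond=168.1870
(2,2): Delta=-0.2722 Bond=64.3528
(3,0): Delta=-1.0000 Bond=216.9612
(3,1): Delta=-1.0000 Bond=216.9612
(3,2): Delta=-1.0000 Bond=216.9612
(3,3): Delta=-0.1078 Bond=34.9319
V0=15.7085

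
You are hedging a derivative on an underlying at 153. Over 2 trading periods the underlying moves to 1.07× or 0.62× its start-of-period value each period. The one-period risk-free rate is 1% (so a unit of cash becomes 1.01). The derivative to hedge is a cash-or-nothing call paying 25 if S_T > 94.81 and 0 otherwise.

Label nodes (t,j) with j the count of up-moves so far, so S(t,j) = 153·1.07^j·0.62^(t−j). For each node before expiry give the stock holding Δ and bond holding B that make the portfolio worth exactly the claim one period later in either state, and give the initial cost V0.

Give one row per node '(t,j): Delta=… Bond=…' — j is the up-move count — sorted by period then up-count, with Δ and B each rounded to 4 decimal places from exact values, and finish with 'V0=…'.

Since d<R<u, set p* = (R−d)/(u−d) = 0.8667; price each node as the discounted p*-expectation of its children.
Terminal values V(2,·): V(2,0)=0.0000, V(2,1)=25.0000, V(2,2)=25.0000
  t=1,j=0: stock 94.8600 → up 101.5002 (V=25.0000), down 58.8132 (V=0.0000). Price 21.4521; hedge Δ=0.5857, bond B=-34.1034.
  t=1,j=1: stock 163.7100 → up 175.1697 (V=25.0000), down 101.5002 (V=25.0000). Price 24.7525; hedge Δ=0.0000, bond B=24.7525.
  t=0,j=0: stock 153.0000 → up 163.7100 (V=24.7525), down 94.8600 (V=21.4521). Price 24.0717; hedge Δ=0.0479, bond B=16.7376.
Each (Δ,B) replicates both successor values, so the strategy is self-financing and V0 is arbitrage-free.

(0,0): Delta=0.0479 Bond=16.7376
(1,0): Delta=0.5857 Bond=-34.1034
(1,1): Delta=0.0000 Bond=24.7525
V0=24.0717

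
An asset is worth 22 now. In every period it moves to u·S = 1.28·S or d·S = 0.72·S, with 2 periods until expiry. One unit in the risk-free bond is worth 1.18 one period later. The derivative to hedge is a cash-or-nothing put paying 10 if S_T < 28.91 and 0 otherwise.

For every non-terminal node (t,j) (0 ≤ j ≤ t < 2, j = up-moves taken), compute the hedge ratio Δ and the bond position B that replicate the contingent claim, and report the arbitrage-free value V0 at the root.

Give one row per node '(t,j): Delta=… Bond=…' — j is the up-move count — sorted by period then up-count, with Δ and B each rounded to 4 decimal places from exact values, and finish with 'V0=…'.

(0,0): Delta=-0.5650 Bond=14.7668
(1,0): Delta=0.0000 Bond=8.4746
(1,1): Delta=-0.6341 Bond=19.3705
V0=2.3359

No-arbitrage ⇒ martingale measure with p* = (R−d)/(u−d) = 0.8214.
Terminal values V(2,·): V(2,0)=10.0000, V(2,1)=10.0000, V(2,2)=0.0000
  t=1,j=0: stock 15.8400 → up 20.2752 (V=10.0000), down 11.4048 (V=10.0000). Price 8.4746; hedge Δ=0.0000, bond B=8.4746.
  t=1,j=1: stock 28.1600 → up 36.0448 (V=0.0000), down 20.2752 (V=10.0000). Price 1.5133; hedge Δ=-0.6341, bond B=19.3705.
  t=0,j=0: stock 22.0000 → up 28.1600 (V=1.5133), down 15.8400 (V=8.4746). Price 2.3359; hedge Δ=-0.5650, bond B=14.7668.
Each (Δ,B) replicates both successor values, so the strategy is self-financing and V0 is arbitrage-free.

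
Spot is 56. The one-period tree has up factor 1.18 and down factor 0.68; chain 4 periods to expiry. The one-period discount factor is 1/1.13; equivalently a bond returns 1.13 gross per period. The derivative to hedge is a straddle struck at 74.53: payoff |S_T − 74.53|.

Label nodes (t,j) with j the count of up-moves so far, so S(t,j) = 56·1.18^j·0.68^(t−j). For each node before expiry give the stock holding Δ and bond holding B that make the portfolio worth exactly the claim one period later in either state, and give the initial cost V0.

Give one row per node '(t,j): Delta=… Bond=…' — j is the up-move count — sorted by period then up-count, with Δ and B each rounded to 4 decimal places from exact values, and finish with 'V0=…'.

(0,0): Delta=0.2285 Bond=4.3114
(1,0): Delta=-1.0000 Bond=51.6530
(1,1): Delta=0.3072 Bond=-0.3260
(2,0): Delta=-1.0000 Bond=58.3679
(2,1): Delta=-1.0000 Bond=58.3679
(2,2): Delta=0.3909 Bond=-6.8946
(3,0): Delta=-1.0000 Bond=65.9558
(3,1): Delta=-1.0000 Bond=65.9558
(3,2): Delta=-1.0000 Bond=65.9558
(3,3): Delta=0.4799 Bond=-15.9850
V0=17.1072

Since d<R<u, set p* = (R−d)/(u−d) = 0.9000; price each node as the discounted p*-expectation of its children.
At expiry t=4: V(4,0)=62.5564, V(4,1)=53.7523, V(4,2)=38.4746, V(4,3)=11.9633, V(4,4)=34.0416
Node (3,0) S=17.6082: V=(p*·53.7523+(1−p*)·62.5564)/1.13=48.3476; Δ=(53.7523−62.5564)/(20.7777−11.9736)=-1.0000; B=V−Δ·S=65.9558
Node (3,1) S=30.5554: V=(p*·38.4746+(1−p*)·53.7523)/1.13=35.4004; Δ=(38.4746−53.7523)/(36.0554−20.7777)=-1.0000; B=V−Δ·S=65.9558
Node (3,2) S=53.0226: V=(p*·11.9633+(1−p*)·38.4746)/1.13=12.9332; Δ=(11.9633−38.4746)/(62.5667−36.0554)=-1.0000; B=V−Δ·S=65.9558
Node (3,3) S=92.0098: V=(p*·34.0416+(1−p*)·11.9633)/1.13=28.1714; Δ=(34.0416−11.9633)/(108.5716−62.5667)=0.4799; B=V−Δ·S=-15.9850
Node (2,0) S=25.8944: V=(p*·35.4004+(1−p*)·48.3476)/1.13=32.4735; Δ=(35.4004−48.3476)/(30.5554−17.6082)=-1.0000; B=V−Δ·S=58.3679
Node (2,1) S=44.9344: V=(p*·12.9332+(1−p*)·35.4004)/1.13=13.4335; Δ=(12.9332−35.4004)/(53.0226−30.5554)=-1.0000; B=V−Δ·S=58.3679
Node (2,2) S=77.9744: V=(p*·28.1714+(1−p*)·12.9332)/1.13=23.5820; Δ=(28.1714−12.9332)/(92.0098−53.0226)=0.3909; B=V−Δ·S=-6.8946
Node (1,0) S=38.0800: V=(p*·13.4335+(1−p*)·32.4735)/1.13=13.5730; Δ=(13.4335−32.4735)/(44.9344−25.8944)=-1.0000; B=V−Δ·S=51.6530
Node (1,1) S=66.0800: V=(p*·23.5820+(1−p*)·13.4335)/1.13=19.9709; Δ=(23.5820−13.4335)/(77.9744−44.9344)=0.3072; B=V−Δ·S=-0.3260
Node (0,0) S=56.0000: V=(p*·19.9709+(1−p*)·13.5730)/1.13=17.1072; Δ=(19.9709−13.5730)/(66.0800−38.0800)=0.2285; B=V−Δ·S=4.3114
Root portfolio cost Δ·56+B reproduces V0=17.1072.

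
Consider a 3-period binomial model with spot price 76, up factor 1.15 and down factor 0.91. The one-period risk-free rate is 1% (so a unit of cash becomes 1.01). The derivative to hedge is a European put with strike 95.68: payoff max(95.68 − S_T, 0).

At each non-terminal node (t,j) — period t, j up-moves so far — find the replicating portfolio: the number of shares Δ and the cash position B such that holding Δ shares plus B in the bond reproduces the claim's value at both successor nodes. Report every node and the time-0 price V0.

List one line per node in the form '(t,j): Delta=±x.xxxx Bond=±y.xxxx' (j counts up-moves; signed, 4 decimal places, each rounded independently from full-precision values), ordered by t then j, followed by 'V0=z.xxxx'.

(0,0): Delta=-0.8143 Bond=80.1475
(1,0): Delta=-1.0000 Bond=93.7947
(1,1): Delta=-0.6085 Bond=62.9649
(2,0): Delta=-1.0000 Bond=94.7327
(2,1): Delta=-1.0000 Bond=94.7327
(2,2): Delta=-0.1748 Bond=20.0012
V0=18.2637

Risk-neutral probability p* = (R−d)/(u−d) = (1.01−0.91)/(1.15−0.91) = 0.4167.
Terminal values V(3,·): V(3,0)=38.4086, V(3,1)=23.3041, V(3,2)=4.2159, V(3,3)=0.0000
(2,0): S=62.9356. Δ = (V_up−V_dn)/(S_up−S_dn) = (23.3041−38.4086)/(72.3759−57.2714) = -1.0000. V = [p*·23.3041 + (1−p*)·38.4086]/1.01 = 31.7971. B = V − Δ·S = 94.7327.
(2,1): S=79.5340. Δ = (V_up−V_dn)/(S_up−S_dn) = (4.2159−23.3041)/(91.4641−72.3759) = -1.0000. V = [p*·4.2159 + (1−p*)·23.3041]/1.01 = 15.1987. B = V − Δ·S = 94.7327.
(2,2): S=100.5100. Δ = (V_up−V_dn)/(S_up−S_dn) = (0.0000−4.2159)/(115.5865−91.4641) = -0.1748. V = [p*·0.0000 + (1−p*)·4.2159]/1.01 = 2.4349. B = V − Δ·S = 20.0012.
(1,0): S=69.1600. Δ = (V_up−V_dn)/(S_up−S_dn) = (15.1987−31.7971)/(79.5340−62.9356) = -1.0000. V = [p*·15.1987 + (1−p*)·31.7971]/1.01 = 24.6347. B = V − Δ·S = 93.7947.
(1,1): S=87.4000. Δ = (V_up−V_dn)/(S_up−S_dn) = (2.4349−15.1987)/(100.5100−79.5340) = -0.6085. V = [p*·2.4349 + (1−p*)·15.1987]/1.01 = 9.7826. B = V − Δ·S = 62.9649.
(0,0): S=76.0000. Δ = (V_up−V_dn)/(S_up−S_dn) = (9.7826−24.6347)/(87.4000−69.1600) = -0.8143. V = [p*·9.7826 + (1−p*)·24.6347]/1.01 = 18.2637. B = V − Δ·S = 80.1475.
Check: Δ(0,0)·S0 + B(0,0) = 18.2637 = V0.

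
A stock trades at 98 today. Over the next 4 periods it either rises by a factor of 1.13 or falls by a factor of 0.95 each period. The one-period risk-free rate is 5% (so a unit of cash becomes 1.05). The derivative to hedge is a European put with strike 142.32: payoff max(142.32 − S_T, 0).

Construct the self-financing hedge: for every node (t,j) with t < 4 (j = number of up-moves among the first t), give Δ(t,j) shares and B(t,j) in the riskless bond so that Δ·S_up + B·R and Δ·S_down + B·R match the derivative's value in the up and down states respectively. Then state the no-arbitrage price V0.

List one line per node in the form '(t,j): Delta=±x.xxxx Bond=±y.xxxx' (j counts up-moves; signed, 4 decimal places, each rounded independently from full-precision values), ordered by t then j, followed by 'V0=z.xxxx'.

No-arbitrage ⇒ martingale measure with p* = (R−d)/(u−d) = 0.5556.
Payoff layer (t=4): V(4,0)=62.4984, V(4,1)=47.3743, V(4,2)=29.3846, V(4,3)=7.9863, V(4,4)=0.0000
  t=3,j=0: stock 84.0227 → up 94.9457 (V=47.3743), down 79.8216 (V=62.4984). Price 51.5201; hedge Δ=-1.0000, bond B=135.5429.
  t=3,j=1: stock 99.9428 → up 112.9354 (V=29.3846), down 94.9457 (V=47.3743). Price 35.6000; hedge Δ=-1.0000, bond B=135.5429.
  t=3,j=2: stock 118.8794 → up 134.3337 (V=7.9863), down 112.9354 (V=29.3846). Price 16.6635; hedge Δ=-1.0000, bond B=135.5429.
  t=3,j=3: stock 141.4039 → up 159.7864 (V=0.0000), down 134.3337 (V=7.9863). Price 3.3804; hedge Δ=-0.3138, bond B=47.7487.
  t=2,j=0: stock 88.4450 → up 99.9428 (V=35.6000), down 84.0227 (V=51.5201). Price 40.6434; hedge Δ=-1.0000, bond B=129.0884.
  t=2,j=1: stock 105.2030 → up 118.8794 (V=16.6635), down 99.9428 (V=35.6000). Price 23.8854; hedge Δ=-1.0000, bond B=129.0884.
  t=2,j=2: stock 125.1362 → up 141.4039 (V=3.3804), down 118.8794 (V=16.6635). Price 8.8419; hedge Δ=-0.5897, bond B=82.6365.
  t=1,j=0: stock 93.1000 → up 105.2030 (V=23.8854), down 88.4450 (V=40.6434). Price 29.8414; hedge Δ=-1.0000, bond B=122.9414.
  t=1,j=1: stock 110.7400 → up 125.1362 (V=8.8419), down 105.2030 (V=23.8854). Price 14.7885; hedge Δ=-0.7547, bond B=98.3636.
  t=0,j=0: stock 98.0000 → up 110.7400 (V=14.7885), down 93.1000 (V=29.8414). Price 20.4559; hedge Δ=-0.8533, bond B=104.0829.
Self-financing check: at every node Δ·S+B equals the discounted successor values.

(0,0): Delta=-0.8533 Bond=104.0829
(1,0): Delta=-1.0000 Bond=122.9414
(1,1): Delta=-0.7547 Bond=98.3636
(2,0): Delta=-1.0000 Bond=129.0884
(2,1): Delta=-1.0000 Bond=129.0884
(2,2): Delta=-0.5897 Bond=82.6365
(3,0): Delta=-1.0000 Bond=135.5429
(3,1): Delta=-1.0000 Bond=135.5429
(3,2): Delta=-1.0000 Bond=135.5429
(3,3): Delta=-0.3138 Bond=47.7487
V0=20.4559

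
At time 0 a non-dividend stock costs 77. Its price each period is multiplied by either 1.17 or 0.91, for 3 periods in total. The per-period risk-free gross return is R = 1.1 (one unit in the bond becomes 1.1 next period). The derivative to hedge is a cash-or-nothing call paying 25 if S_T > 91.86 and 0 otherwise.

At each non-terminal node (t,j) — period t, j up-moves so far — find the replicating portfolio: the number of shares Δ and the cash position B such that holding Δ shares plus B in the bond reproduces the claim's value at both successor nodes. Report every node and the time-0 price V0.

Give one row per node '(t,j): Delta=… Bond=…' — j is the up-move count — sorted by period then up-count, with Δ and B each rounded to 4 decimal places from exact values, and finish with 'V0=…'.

(0,0): Delta=0.4061 Bond=-15.8376
(1,0): Delta=0.9116 Bond=-52.8449
(1,1): Delta=0.2612 Bond=-4.3706
(2,0): Delta=0.0000 Bond=0.0000
(2,1): Delta=1.1729 Bond=-79.5455
(2,2): Delta=0.0000 Bond=22.7273
V0=15.4315

Under the risk-neutral measure, an up-move has probability p* = (R−d)/(u−d) = 0.7308 and values discount at R = 1.1.
Terminal values V(3,·): V(3,0)=0.0000, V(3,1)=0.0000, V(3,2)=25.0000, V(3,3)=25.0000
Node (2,0) S=63.7637: V=(p*·0.0000+(1−p*)·0.0000)/1.1=0.0000; Δ=(0.0000−0.0000)/(74.6035−58.0250)=0.0000; B=V−Δ·S=0.0000
Node (2,1) S=81.9819: V=(p*·25.0000+(1−p*)·0.0000)/1.1=16.6084; Δ=(25.0000−0.0000)/(95.9188−74.6035)=1.1729; B=V−Δ·S=-79.5455
Node (2,2) S=105.4053: V=(p*·25.0000+(1−p*)·25.0000)/1.1=22.7273; Δ=(25.0000−25.0000)/(123.3242−95.9188)=0.0000; B=V−Δ·S=22.7273
Node (1,0) S=70.0700: V=(p*·16.6084+(1−p*)·0.0000)/1.1=11.0335; Δ=(16.6084−0.0000)/(81.9819−63.7637)=0.9116; B=V−Δ·S=-52.8449
Node (1,1) S=90.0900: V=(p*·22.7273+(1−p*)·16.6084)/1.1=19.1635; Δ=(22.7273−16.6084)/(105.4053−81.9819)=0.2612; B=V−Δ·S=-4.3706
Node (0,0) S=77.0000: V=(p*·19.1635+(1−p*)·11.0335)/1.1=15.4315; Δ=(19.1635−11.0335)/(90.0900−70.0700)=0.4061; B=V−Δ·S=-15.8376
Each (Δ,B) replicates both successor values, so the strategy is self-financing and V0 is arbitrage-free.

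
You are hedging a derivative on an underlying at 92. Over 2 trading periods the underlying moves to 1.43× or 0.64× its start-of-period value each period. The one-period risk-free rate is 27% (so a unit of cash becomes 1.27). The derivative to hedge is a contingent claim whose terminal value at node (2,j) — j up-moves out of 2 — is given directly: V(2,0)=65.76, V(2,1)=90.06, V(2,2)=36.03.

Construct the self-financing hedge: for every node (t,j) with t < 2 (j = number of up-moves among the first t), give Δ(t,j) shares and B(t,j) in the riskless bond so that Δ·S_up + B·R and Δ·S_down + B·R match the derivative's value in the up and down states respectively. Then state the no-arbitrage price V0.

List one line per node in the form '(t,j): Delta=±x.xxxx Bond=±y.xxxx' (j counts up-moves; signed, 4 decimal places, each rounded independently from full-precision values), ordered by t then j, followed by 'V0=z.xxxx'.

(0,0): Delta=-0.4135 Bond=71.9558
(1,0): Delta=0.5224 Bond=36.2787
(1,1): Delta=-0.5199 Bond=105.3788
V0=33.9156

Under the risk-neutral measure, an up-move has probability p* = (R−d)/(u−d) = 0.7975 and values discount at R = 1.27.
Terminal payoffs: V(2,0)=65.7600, V(2,1)=90.0600, V(2,2)=36.0300
  t=1,j=0: stock 58.8800 → up 84.1984 (V=90.0600), down 37.6832 (V=65.7600). Price 67.0382; hedge Δ=0.5224, bond B=36.2787.
  t=1,j=1: stock 131.5600 → up 188.1308 (V=36.0300), down 84.1984 (V=90.0600). Price 36.9864; hedge Δ=-0.5199, bond B=105.3788.
  t=0,j=0: stock 92.0000 → up 131.5600 (V=36.9864), down 58.8800 (V=67.0382). Price 33.9156; hedge Δ=-0.4135, bond B=71.9558.
Each (Δ,B) replicates both successor values, so the strategy is self-financing and V0 is arbitrage-free.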